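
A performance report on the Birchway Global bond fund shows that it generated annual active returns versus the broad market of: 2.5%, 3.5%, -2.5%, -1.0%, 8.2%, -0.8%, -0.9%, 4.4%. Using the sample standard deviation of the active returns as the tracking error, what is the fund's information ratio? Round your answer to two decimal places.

0.46

r̄ = (2.5 + 3.5 − 2.5 − 1 + 8.2 − 0.8 − 0.9 + 4.4) / 8 = 1.6750%
Σ(r − r̄)² = 91.3550; sample σ = √(91.3550/7) = 3.6126%
IR = r̄ / tracking error = 1.6750 / 3.6126 = 0.4637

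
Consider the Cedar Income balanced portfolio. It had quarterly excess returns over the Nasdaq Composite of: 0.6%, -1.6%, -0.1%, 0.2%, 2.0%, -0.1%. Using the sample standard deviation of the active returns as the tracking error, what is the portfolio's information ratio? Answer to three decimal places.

0.143

r̄ = (0.6 − 1.6 − 0.1 + 0.2 + 2 − 0.1) / 6 = 1.00 / 6 = 0.1667%
Σ(r − r̄)² = (0.6 − 0.1667)² + (-1.6 − 0.1667)² + (-0.1 − 0.1667)² + … = 6.8133
σ = √[6.8133 / 5] = 1.1673%
IR = r̄ / tracking error = 0.1667 / 1.1673 = 0.1428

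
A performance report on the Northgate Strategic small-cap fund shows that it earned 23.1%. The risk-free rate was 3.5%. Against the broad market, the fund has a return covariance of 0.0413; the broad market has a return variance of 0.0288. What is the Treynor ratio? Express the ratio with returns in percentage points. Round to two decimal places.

13.67

β = Cov / Var = 0.0413 / 0.0288 = 1.4340
Treynor = (Rp − Rf) / β = (23.1% − 3.5%) / 1.4340 = 19.60 / 1.4340 = 13.6681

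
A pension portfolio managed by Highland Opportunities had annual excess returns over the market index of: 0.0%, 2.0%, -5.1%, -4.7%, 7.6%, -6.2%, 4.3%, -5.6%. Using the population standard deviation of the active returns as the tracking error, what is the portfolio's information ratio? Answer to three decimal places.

-0.197

r̄ = (0 + 2 − 5.1 − 4.7 + 7.6 − 6.2 + 4.3 − 5.6) / 8 = -0.9625%
Population σ = √[Σ(r − r̄)² / 8] = √[190.7388 / 8] = √23.8424 = 4.8829%
IR = r̄ / tracking error = -0.9625 / 4.8829 = -0.1971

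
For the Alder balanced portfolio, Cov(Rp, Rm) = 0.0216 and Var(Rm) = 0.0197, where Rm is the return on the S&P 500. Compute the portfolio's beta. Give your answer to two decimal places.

1.10

β = Cov(Rp, Rm) / Var(Rm) = 0.0216 / 0.0197 = 1.0964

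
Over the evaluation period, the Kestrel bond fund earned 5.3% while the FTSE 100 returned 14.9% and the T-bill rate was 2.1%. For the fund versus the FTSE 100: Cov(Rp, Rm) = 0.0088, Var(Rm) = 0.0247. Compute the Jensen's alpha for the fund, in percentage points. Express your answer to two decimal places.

β = Cov / Var = 0.0088 / 0.0247 = 0.3563
E[R] = Rf + β(Rm − Rf) = 2.1% + 0.3563 × (14.9% − 2.1%) = 6.6606%
α = Rp − E[R] = 5.3% − 6.6606% = -1.3606

-1.36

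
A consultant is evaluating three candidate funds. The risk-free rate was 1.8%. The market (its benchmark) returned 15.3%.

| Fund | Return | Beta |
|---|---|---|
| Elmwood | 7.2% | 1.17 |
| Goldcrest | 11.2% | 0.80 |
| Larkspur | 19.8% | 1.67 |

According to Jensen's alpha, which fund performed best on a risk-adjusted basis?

Goldcrest

Elmwood: α = 7.2% − [1.8% + 1.17 × (15.3% − 1.8%)] = -10.395
Goldcrest: α = 11.2% − [1.8% + 0.80 × (15.3% − 1.8%)] = -1.400
Larkspur: α = 19.8% − [1.8% + 1.67 × (15.3% − 1.8%)] = -4.545
Highest: Goldcrest (-1.400).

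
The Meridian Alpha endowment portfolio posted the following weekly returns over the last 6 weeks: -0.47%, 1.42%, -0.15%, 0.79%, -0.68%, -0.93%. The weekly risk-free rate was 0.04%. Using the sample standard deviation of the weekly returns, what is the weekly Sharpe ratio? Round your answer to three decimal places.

-0.047

r̄ = (-0.47 + 1.42 − 0.15 + 0.79 − 0.68 − 0.93) / 6 = -0.020 / 6 = -0.0033%
Sample σ = √[Σ(r − r̄)² / 5] = √[4.2111 / 5] = √0.8422 = 0.9177%
Sharpe = (r̄ − rf) / σ = (-0.0033 − 0.04) / 0.9177 = -0.0433 / 0.9177 = -0.0472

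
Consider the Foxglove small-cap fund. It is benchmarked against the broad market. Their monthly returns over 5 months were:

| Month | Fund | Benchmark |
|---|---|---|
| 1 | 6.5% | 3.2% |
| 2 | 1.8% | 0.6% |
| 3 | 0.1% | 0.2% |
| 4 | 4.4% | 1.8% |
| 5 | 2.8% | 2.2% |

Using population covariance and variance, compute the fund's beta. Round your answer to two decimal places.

1.86

r̄p = 3.1200%,  r̄m = 1.6000%
Cov = Σ(rp − r̄p)(rm − r̄m) / 5 = 2.2040
Var(rm) = Σ(rm − r̄m)² / 5 = 1.1840
β = Cov / Var = 2.2040 / 1.1840 = 1.8615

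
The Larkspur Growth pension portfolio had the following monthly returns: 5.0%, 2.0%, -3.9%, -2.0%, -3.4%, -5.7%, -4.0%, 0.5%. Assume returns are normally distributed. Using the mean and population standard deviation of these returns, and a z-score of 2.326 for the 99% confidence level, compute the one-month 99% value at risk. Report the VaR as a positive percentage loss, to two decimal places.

9.32

μ = (5 + 2 − 3.9 − 2 − 3.4 − 5.7 − 4 + 0.5) / 8 = -1.4375%
Σ(r − μ)² = (5 − (-1.4375))² + (2 − (-1.4375))² + … = 91.9788
σ = √[91.9788 / 8] = 3.3908%
VaR = −(μ − z·σ) = −(-1.4375 − 2.326 × 3.3908) = −(-9.3245) = 9.3245%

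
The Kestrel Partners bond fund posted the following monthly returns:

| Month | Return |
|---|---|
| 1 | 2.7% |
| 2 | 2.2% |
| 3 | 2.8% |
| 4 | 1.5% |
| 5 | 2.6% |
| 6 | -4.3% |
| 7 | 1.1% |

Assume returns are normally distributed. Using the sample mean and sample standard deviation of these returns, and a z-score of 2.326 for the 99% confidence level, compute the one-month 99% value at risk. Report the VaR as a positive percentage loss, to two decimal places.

4.63

Mean return r̄ = 8.60 / 7 = 1.2286%
Σ(r − r̄)² = 38.1143; sample σ = √(38.1143/6) = 2.5204%
VaR = −(r̄ − z·σ) = −(1.2286 − 2.326 × 2.5204) = −(-4.6339) = 4.6339%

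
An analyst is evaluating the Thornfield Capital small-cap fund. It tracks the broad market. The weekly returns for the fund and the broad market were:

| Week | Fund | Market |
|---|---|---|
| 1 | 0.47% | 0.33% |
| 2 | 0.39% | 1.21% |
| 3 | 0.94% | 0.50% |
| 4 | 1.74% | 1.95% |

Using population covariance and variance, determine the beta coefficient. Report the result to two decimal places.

r̄p = 0.8850%,  r̄m = 0.9975%
Cov = Σ(rp − r̄p)(rm − r̄m) / 4 = 0.2397
Var(rm) = Σ(rm − r̄m)² / 4 = 0.4114
β = Cov / Var = 0.2397 / 0.4114 = 0.5826

0.58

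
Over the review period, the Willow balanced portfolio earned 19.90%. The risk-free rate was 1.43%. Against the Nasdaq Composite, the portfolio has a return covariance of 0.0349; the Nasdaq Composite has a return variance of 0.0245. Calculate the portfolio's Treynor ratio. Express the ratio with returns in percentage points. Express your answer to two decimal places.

β = Cov / Var = 0.0349 / 0.0245 = 1.4245
Treynor = (Rp − Rf) / β = (19.90% − 1.43%) / 1.4245 = 18.47 / 1.4245 = 12.9660

12.97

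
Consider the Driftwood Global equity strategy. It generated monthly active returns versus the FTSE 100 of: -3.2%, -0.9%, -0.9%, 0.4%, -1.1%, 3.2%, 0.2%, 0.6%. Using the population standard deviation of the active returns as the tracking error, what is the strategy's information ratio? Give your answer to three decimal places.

-0.124

r̄ = (-3.2 − 0.9 − 0.9 + 0.4 − 1.1 + 3.2 + 0.2 + 0.6) / 8 = -1.70 / 8 = -0.2125%
Population std dev = √[23.5088 / 8] = 1.7142%
IR = r̄ / tracking error = -0.2125 / 1.7142 = -0.1240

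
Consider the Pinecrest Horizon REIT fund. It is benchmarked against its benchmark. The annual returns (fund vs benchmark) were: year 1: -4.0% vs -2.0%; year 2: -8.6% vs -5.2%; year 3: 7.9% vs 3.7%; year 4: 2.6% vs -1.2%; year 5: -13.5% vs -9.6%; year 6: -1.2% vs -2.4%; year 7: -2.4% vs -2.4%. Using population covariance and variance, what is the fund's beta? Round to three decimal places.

r̄p = -2.7429%,  r̄m = -2.7286%
Cov = Σ(rp − r̄p)(rm − r̄m) / 7 = 23.5259
Var(rm) = Σ(rm − r̄m)² / 7 = 13.9620
β = Cov / Var = 23.5259 / 13.9620 = 1.6850

1.685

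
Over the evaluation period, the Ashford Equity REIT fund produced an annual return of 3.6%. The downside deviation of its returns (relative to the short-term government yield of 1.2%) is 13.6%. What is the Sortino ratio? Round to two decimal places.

Sortino = (Rp − Rf) / σd = (3.6% − 1.2%) / 13.6% = 2.40% / 13.6% = 0.1765

0.18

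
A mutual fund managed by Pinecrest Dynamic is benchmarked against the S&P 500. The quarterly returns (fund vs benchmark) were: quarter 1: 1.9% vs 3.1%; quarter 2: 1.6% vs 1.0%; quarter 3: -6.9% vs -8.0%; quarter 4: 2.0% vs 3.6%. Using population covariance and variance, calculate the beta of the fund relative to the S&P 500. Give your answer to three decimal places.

r̄p = -0.3500%,  r̄m = -0.0750%
Cov = Σ(rp − r̄p)(rm − r̄m) / 4 = 17.4463
Var(rm) = Σ(rm − r̄m)² / 4 = 21.8869
β = Cov / Var = 17.4463 / 21.8869 = 0.7971

0.797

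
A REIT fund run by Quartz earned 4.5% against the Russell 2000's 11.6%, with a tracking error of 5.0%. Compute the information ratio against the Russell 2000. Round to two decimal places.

IR = (Rp − Rb) / TE = (4.5% − 11.6%) / 5.0% = -7.10% / 5.0% = -1.4200

-1.42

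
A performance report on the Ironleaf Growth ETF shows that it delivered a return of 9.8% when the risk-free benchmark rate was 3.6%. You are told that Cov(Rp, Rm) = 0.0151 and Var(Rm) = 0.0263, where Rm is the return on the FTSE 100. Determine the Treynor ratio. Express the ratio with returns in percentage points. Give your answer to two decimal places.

10.80

β = Cov / Var = 0.0151 / 0.0263 = 0.5741
Treynor = (Rp − Rf) / β = (9.8% − 3.6%) / 0.5741 = 6.20 / 0.5741 = 10.7995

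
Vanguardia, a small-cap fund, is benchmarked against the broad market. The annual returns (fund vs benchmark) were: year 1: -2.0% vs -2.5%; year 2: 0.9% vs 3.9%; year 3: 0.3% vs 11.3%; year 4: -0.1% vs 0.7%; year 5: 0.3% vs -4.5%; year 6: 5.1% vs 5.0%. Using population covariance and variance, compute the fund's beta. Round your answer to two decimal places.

0.16

r̄p = 0.7500%,  r̄m = 2.3167%
Cov = Σ(rp − r̄p)(rm − r̄m) / 6 = 4.2592
Var(rm) = Σ(rm − r̄m)² / 6 = 27.1147
β = Cov / Var = 4.2592 / 27.1147 = 0.1571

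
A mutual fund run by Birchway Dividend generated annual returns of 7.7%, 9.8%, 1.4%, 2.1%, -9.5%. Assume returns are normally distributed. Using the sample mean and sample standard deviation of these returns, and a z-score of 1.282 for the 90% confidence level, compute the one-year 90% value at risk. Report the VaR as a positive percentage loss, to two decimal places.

7.33

r̄ = (7.7 + 9.8 + 1.4 + 2.1 − 9.5) / 5 = 2.3000%
Sample σ = √[Σ(r − r̄)² / 4] = √[225.5000 / 4] = √56.3750 = 7.5083%
VaR = −(r̄ − z·σ) = −(2.3000 − 1.282 × 7.5083) = −(-7.3256) = 7.3256%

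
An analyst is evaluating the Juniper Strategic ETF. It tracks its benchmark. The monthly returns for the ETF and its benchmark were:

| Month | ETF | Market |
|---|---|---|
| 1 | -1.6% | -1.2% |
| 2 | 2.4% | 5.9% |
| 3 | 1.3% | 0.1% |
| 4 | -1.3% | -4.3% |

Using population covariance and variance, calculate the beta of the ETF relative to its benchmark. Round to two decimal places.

0.40

r̄p = 0.2000%,  r̄m = 0.1250%
Cov = Σ(rp − r̄p)(rm − r̄m) / 4 = 5.4250
Var(rm) = Σ(rm − r̄m)² / 4 = 13.6719
β = Cov / Var = 5.4250 / 13.6719 = 0.3968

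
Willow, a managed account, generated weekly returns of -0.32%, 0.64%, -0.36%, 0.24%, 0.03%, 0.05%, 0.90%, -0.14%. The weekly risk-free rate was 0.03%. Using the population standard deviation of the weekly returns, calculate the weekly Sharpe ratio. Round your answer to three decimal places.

0.239

Mean return μ = 1.040 / 8 = 0.1300%
Σ(r − μ)² = (-0.32 − 0.1300)² + (0.64 − 0.1300)² + … = 1.3970
population σ = √(1.3970 / 8) = √0.1746 = 0.4179%
Sharpe = (μ − rf) / σ = (0.1300 − 0.03) / 0.4179 = 0.1000 / 0.4179 = 0.2393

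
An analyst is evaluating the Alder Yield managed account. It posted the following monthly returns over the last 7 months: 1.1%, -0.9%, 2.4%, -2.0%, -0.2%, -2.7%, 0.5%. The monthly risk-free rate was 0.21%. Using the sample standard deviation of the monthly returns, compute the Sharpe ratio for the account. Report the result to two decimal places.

-0.26

r̄ = (1.1 − 0.9 + 2.4 − 2 − 0.2 − 2.7 + 0.5) / 7 = -0.2571%
Σ(r − r̄)² = (1.1 − (-0.2571))² + (-0.9 − (-0.2571))² + (2.4 − (-0.2571))² + … = 18.8971
sample σ = √(18.8971 / 6) = √3.1495 = 1.7747%
Sharpe = (r̄ − rf) / σ = (-0.2571 − 0.21) / 1.7747 = -0.4671 / 1.7747 = -0.2632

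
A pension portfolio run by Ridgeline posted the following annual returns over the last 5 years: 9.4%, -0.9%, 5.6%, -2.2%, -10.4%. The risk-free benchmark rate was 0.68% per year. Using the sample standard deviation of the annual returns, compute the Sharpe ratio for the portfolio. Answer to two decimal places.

-0.05

Mean return r̄ = 1.50 / 5 = 0.3000%
Sample σ = √[Σ(r − r̄)² / 4] = √[233.0800 / 4] = √58.2700 = 7.6335%
Sharpe = (r̄ − rf) / σ = (0.3000 − 0.68) / 7.6335 = -0.3800 / 7.6335 = -0.0498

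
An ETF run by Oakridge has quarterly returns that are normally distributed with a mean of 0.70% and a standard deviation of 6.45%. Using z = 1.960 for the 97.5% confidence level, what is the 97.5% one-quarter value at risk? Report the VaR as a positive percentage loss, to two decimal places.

VaR (as % loss) = −(μ − z·σ) = −(0.70% − 1.960 × 6.45%) = −(-11.9420%) = 11.9420%

11.94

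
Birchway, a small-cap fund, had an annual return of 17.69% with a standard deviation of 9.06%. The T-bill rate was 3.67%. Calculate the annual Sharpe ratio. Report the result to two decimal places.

Sharpe = (Rp − Rf) / σp = (17.69% − 3.67%) / 9.06% = 14.02% / 9.06% = 1.5475

1.55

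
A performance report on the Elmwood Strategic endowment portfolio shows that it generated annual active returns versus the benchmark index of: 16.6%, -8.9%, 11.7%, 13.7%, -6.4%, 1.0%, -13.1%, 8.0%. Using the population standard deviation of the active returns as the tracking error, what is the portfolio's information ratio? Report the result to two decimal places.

r̄ = (16.6 − 8.9 + 11.7 + 13.7 − 6.4 + 1 − 13.1 + 8) / 8 = 2.8250%
Σ(r − r̄)² = (16.6 − 2.8250)² + (-8.9 − 2.8250)² + (11.7 − 2.8250)² + … = 893.0750
population σ = √(893.0750 / 8) = √111.6344 = 10.5657%
IR = r̄ / tracking error = 2.8250 / 10.5657 = 0.2674

0.27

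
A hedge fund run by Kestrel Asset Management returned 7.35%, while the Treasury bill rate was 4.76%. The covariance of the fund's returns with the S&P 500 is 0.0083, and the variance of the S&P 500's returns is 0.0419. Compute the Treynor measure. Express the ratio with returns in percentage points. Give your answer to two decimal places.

13.07

β = Cov / Var = 0.0083 / 0.0419 = 0.1981
Treynor = (Rp − Rf) / β = (7.35% − 4.76%) / 0.1981 = 2.59 / 0.1981 = 13.0742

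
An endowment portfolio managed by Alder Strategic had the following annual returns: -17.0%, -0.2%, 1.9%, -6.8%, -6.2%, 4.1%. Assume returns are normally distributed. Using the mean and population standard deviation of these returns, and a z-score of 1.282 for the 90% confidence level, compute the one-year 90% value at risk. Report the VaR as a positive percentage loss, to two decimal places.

13.05

Mean return μ = -24.20 / 6 = -4.0333%
Population std dev = √[296.5333 / 6] = 7.0301%
VaR = −(μ − z·σ) = −(-4.0333 − 1.282 × 7.0301) = −(-13.0459) = 13.0459%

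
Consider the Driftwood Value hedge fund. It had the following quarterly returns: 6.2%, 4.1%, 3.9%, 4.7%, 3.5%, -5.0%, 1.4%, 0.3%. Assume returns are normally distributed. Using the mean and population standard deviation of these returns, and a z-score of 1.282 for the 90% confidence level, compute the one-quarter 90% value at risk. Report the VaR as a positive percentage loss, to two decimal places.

1.82

r̄ = (6.2 + 4.1 + 3.9 + 4.7 + 3.5 − 5 + 1.4 + 0.3) / 8 = 2.3875%
Σ(r − r̄)² = (6.2 − 2.3875)² + (4.1 − 2.3875)² + … = 86.2488
population σ = √(86.2488 / 8) = √10.7811 = 3.2835%
VaR = −(r̄ − z·σ) = −(2.3875 − 1.282 × 3.2835) = −(-1.8219) = 1.8219%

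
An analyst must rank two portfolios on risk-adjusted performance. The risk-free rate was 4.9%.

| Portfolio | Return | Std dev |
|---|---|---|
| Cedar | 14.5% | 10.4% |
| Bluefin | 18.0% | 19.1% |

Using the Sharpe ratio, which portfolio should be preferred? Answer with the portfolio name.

Cedar: Sharpe ratio = (14.5% − 4.9%) / 10.4% = 0.923
Bluefin: Sharpe ratio = (18.0% − 4.9%) / 19.1% = 0.686
Highest: Cedar (0.923).

Cedar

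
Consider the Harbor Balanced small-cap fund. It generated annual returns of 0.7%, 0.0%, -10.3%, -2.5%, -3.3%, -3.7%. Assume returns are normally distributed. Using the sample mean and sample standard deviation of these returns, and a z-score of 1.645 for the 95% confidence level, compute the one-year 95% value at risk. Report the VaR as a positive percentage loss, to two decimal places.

9.62

Mean return r̄ = -19.10 / 6 = -3.1833%
Sample std dev = √[76.6083 / 5] = 3.9143%
VaR = −(r̄ − z·σ) = −(-3.1833 − 1.645 × 3.9143) = −(-9.6223) = 9.6223%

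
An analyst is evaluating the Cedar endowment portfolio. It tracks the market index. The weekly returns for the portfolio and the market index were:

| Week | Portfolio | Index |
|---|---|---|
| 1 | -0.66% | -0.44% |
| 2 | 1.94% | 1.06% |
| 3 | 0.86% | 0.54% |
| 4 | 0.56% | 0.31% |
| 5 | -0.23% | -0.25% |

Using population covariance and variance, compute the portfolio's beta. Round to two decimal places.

r̄p = 0.4940%,  r̄m = 0.2440%
Cov = Σ(rp − r̄p)(rm − r̄m) / 5 = 0.4879
Var(rm) = Σ(rm − r̄m)² / 5 = 0.2939
β = Cov / Var = 0.4879 / 0.2939 = 1.6601

1.66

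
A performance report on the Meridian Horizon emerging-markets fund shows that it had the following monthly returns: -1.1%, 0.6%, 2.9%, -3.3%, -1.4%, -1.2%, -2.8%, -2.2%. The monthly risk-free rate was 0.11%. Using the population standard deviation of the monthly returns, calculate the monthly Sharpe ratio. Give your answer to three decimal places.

-0.628

μ = (-1.1 + 0.6 + 2.9 − 3.3 − 1.4 − 1.2 − 2.8 − 2.2) / 8 = -8.50 / 8 = -1.0625%
Population std dev = √[27.9188 / 8] = 1.8681%
Sharpe = (μ − rf) / σ = (-1.0625 − 0.11) / 1.8681 = -1.1725 / 1.8681 = -0.6276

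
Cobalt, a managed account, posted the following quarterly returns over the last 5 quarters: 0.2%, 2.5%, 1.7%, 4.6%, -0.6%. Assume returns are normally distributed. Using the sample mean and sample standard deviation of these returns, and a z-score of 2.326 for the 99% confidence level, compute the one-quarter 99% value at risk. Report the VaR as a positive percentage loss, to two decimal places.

r̄ = (0.2 + 2.5 + 1.7 + 4.6 − 0.6) / 5 = 8.40 / 5 = 1.6800%
Sample σ = √[Σ(r − r̄)² / 4] = √[16.5880 / 4] = √4.1470 = 2.0364%
VaR = −(r̄ − z·σ) = −(1.6800 − 2.326 × 2.0364) = −(-3.0567) = 3.0567%

3.06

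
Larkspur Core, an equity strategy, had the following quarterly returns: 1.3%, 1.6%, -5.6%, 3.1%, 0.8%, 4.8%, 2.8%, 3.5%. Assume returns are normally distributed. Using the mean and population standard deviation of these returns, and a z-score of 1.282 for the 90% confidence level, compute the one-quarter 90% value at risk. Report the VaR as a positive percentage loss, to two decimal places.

2.26

Mean return μ = 12.30 / 8 = 1.5375%
Population std dev = √[70.0788 / 8] = 2.9597%
VaR = −(μ − z·σ) = −(1.5375 − 1.282 × 2.9597) = −(-2.2568) = 2.2568%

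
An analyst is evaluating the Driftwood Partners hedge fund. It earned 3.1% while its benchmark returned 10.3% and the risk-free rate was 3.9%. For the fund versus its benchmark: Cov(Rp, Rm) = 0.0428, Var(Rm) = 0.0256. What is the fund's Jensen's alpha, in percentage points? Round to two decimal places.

β = Cov / Var = 0.0428 / 0.0256 = 1.6719
E[R] = Rf + β(Rm − Rf) = 3.9% + 1.6719 × (10.3% − 3.9%) = 14.6002%
α = Rp − E[R] = 3.1% − 14.6002% = -11.5002

-11.50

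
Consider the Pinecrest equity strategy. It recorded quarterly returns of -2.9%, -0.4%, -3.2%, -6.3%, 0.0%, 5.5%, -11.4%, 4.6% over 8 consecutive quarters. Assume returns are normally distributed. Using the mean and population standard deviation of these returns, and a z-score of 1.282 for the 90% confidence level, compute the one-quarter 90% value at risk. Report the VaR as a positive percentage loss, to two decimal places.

8.41

r̄ = (-2.9 − 0.4 − 3.2 − 6.3 + 0 + 5.5 − 11.4 + 4.6) / 8 = -14.10 / 8 = -1.7625%
Population σ = √[Σ(r − r̄)² / 8] = √[215.0188 / 8] = √26.8774 = 5.1843%
VaR = −(r̄ − z·σ) = −(-1.7625 − 1.282 × 5.1843) = −(-8.4088) = 8.4088%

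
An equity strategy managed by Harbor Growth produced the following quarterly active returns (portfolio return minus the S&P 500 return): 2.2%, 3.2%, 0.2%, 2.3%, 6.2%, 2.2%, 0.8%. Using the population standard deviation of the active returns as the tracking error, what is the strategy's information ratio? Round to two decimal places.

μ = (2.2 + 3.2 + 0.2 + 2.3 + 6.2 + 2.2 + 0.8) / 7 = 17.10 / 7 = 2.4429%
Σ(r − μ)² = (2.2 − 2.4429)² + (3.2 − 2.4429)² + (0.2 − 2.4429)² + … = 22.5571
σ = √[22.5571 / 7] = 1.7951%
IR = μ / tracking error = 2.4429 / 1.7951 = 1.3609

1.36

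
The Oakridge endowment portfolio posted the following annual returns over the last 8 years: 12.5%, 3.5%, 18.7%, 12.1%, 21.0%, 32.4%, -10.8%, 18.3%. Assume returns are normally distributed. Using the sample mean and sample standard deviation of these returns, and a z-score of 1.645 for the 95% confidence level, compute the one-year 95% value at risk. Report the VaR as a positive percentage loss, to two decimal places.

r̄ = (12.5 + 3.5 + 18.7 + 12.1 + 21 + 32.4 − 10.8 + 18.3) / 8 = 13.4625%
Σ(r − r̄)² = (12.5 − 13.4625)² + (3.5 − 13.4625)² + … = 1156.9788
sample σ = √(1156.9788 / 7) = √165.2827 = 12.8562%
VaR = −(r̄ − z·σ) = −(13.4625 − 1.645 × 12.8562) = −(-7.6859) = 7.6859%

7.69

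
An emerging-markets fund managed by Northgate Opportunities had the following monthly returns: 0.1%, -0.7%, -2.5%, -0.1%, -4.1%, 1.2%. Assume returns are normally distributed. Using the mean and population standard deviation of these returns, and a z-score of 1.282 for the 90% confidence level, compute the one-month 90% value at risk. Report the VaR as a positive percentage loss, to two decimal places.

r̄ = (0.1 − 0.7 − 2.5 − 0.1 − 4.1 + 1.2) / 6 = -6.10 / 6 = -1.0167%
Population std dev = √[18.8083 / 6] = 1.7705%
VaR = −(r̄ − z·σ) = −(-1.0167 − 1.282 × 1.7705) = −(-3.2865) = 3.2865%

3.29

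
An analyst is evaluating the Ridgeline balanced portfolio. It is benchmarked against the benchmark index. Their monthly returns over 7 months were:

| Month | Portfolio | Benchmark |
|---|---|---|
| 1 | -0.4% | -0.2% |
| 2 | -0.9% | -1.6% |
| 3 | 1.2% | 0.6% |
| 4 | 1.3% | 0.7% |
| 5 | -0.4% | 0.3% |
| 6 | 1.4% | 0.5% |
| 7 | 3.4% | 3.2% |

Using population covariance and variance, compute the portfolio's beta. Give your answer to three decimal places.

r̄p = 0.8000%,  r̄m = 0.5000%
Cov = Σ(rp − r̄p)(rm − r̄m) / 7 = 1.6871
Var(rm) = Σ(rm − r̄m)² / 7 = 1.7543
β = Cov / Var = 1.6871 / 1.7543 = 0.9617

0.962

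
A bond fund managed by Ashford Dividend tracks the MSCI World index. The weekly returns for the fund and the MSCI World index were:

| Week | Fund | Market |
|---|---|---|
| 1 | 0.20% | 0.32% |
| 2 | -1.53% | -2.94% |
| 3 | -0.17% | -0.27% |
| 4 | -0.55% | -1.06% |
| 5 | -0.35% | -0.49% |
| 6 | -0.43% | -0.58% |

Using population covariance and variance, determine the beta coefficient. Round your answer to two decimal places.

0.51

r̄p = -0.4717%,  r̄m = -0.8367%
Cov = Σ(rp − r̄p)(rm − r̄m) / 6 = 0.5407
Var(rm) = Σ(rm − r̄m)² / 6 = 1.0532
β = Cov / Var = 0.5407 / 1.0532 = 0.5134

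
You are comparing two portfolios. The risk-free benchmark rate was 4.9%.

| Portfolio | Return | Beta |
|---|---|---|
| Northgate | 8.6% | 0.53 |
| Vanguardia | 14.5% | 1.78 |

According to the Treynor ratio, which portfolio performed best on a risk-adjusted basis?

Northgate

Northgate: Treynor = (8.6% − 4.9%) / 0.53 = 6.981
Vanguardia: Treynor = (14.5% − 4.9%) / 1.78 = 5.393
Highest: Northgate (6.981).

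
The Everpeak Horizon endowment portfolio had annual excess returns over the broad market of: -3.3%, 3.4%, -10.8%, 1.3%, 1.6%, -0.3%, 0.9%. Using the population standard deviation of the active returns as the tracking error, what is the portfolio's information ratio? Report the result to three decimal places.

-0.233

Mean return μ = -7.20 / 7 = -1.0286%
Population σ = √[Σ(r − μ)² / 7] = √[136.8343 / 7] = √19.5478 = 4.4213%
IR = μ / tracking error = -1.0286 / 4.4213 = -0.2326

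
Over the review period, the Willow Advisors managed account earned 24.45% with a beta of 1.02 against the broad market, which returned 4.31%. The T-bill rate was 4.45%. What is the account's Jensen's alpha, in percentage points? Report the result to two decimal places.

20.14

CAPM expected return = Rf + β(Rm − Rf) = 4.45% + 1.02 × (4.31% − 4.45%) = 4.45 + 1.02 × -0.14 = 4.3072%
Jensen's α = Rp − E[R] = 24.45% − 4.3072% = 20.1428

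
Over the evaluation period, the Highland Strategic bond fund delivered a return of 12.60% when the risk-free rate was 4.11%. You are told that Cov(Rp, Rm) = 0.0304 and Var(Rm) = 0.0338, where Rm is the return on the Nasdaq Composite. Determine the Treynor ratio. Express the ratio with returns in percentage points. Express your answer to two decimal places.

β = Cov / Var = 0.0304 / 0.0338 = 0.8994
Treynor = (Rp − Rf) / β = (12.60% − 4.11%) / 0.8994 = 8.49 / 0.8994 = 9.4396

9.44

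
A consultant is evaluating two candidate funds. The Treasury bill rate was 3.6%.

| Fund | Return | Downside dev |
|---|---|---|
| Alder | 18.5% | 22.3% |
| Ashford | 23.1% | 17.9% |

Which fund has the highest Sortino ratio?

Ashford

Alder: Sortino ratio = (18.5% − 3.6%) / 22.3% = 0.668
Ashford: Sortino ratio = (23.1% − 3.6%) / 17.9% = 1.089
Highest: Ashford (1.089).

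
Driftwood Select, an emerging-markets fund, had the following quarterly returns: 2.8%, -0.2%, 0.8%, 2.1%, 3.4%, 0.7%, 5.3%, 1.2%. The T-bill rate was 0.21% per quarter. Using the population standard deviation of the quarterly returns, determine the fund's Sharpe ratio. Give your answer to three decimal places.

1.084

r̄ = (2.8 − 0.2 + 0.8 + 2.1 + 3.4 + 0.7 + 5.3 + 1.2) / 8 = 16.10 / 8 = 2.0125%
Σ(r − r̄)² = 22.1088; population σ = √(22.1088/8) = 1.6624%
Sharpe = (r̄ − rf) / σ = (2.0125 − 0.21) / 1.6624 = 1.8025 / 1.6624 = 1.0843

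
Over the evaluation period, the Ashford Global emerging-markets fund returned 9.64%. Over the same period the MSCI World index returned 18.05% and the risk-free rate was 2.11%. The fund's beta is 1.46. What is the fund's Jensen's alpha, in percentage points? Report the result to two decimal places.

-15.74

CAPM expected return = Rf + β(Rm − Rf) = 2.11% + 1.46 × (18.05% − 2.11%) = 2.11 + 1.46 × 15.94 = 25.3824%
Jensen's α = Rp − E[R] = 9.64% − 25.3824% = -15.7424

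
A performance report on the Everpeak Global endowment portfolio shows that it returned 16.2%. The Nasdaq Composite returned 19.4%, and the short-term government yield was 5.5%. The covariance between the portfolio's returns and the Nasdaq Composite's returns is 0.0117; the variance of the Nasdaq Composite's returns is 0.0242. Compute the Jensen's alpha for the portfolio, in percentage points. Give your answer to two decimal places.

3.98

β = Cov / Var = 0.0117 / 0.0242 = 0.4835
E[R] = Rf + β(Rm − Rf) = 5.5% + 0.4835 × (19.4% − 5.5%) = 12.2207%
α = Rp − E[R] = 16.2% − 12.2207% = 3.9793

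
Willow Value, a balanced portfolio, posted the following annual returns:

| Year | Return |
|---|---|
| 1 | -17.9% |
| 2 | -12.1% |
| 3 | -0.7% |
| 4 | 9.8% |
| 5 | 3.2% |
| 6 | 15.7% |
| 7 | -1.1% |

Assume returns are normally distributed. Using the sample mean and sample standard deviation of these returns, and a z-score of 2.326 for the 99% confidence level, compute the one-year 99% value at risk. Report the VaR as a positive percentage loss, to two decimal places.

27.63

r̄ = (-17.9 − 12.1 − 0.7 + 9.8 + 3.2 + 15.7 − 1.1) / 7 = -0.4429%
Σ(r − r̄)² = 819.9171; sample σ = √(819.9171/6) = 11.6899%
VaR = −(r̄ − z·σ) = −(-0.4429 − 2.326 × 11.6899) = −(-27.6336) = 27.6336%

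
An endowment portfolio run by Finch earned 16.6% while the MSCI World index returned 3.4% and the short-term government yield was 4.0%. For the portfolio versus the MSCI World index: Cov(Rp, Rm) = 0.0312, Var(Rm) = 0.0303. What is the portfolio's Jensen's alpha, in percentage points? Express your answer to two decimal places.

13.22

β = Cov / Var = 0.0312 / 0.0303 = 1.0297
E[R] = Rf + β(Rm − Rf) = 4.0% + 1.0297 × (3.4% − 4.0%) = 3.3822%
α = Rp − E[R] = 16.6% − 3.3822% = 13.2178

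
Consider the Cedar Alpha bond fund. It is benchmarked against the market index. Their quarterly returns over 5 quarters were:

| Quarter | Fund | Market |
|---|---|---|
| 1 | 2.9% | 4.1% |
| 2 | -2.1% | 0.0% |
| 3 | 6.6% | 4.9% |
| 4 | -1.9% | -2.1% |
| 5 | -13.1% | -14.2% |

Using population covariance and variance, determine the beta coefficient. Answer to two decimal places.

0.94

r̄p = -1.5200%,  r̄m = -1.4600%
Cov = Σ(rp − r̄p)(rm − r̄m) / 5 = 44.6288
Var(rm) = Σ(rm − r̄m)² / 5 = 47.2424
β = Cov / Var = 44.6288 / 47.2424 = 0.9447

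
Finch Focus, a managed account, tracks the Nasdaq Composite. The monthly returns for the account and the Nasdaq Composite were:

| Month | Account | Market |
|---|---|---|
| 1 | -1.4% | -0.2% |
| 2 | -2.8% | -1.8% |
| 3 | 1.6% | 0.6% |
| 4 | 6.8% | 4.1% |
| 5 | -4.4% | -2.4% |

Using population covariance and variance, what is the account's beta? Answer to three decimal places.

1.708

r̄p = -0.0400%,  r̄m = 0.0600%
Cov = Σ(rp − r̄p)(rm − r̄m) / 5 = 8.9464
Var(rm) = Σ(rm − r̄m)² / 5 = 5.2384
β = Cov / Var = 8.9464 / 5.2384 = 1.7078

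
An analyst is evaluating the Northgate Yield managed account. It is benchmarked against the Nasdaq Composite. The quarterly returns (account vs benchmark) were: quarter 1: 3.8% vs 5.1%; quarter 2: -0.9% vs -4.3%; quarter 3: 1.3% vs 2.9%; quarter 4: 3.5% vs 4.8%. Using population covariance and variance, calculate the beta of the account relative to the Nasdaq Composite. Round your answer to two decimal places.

r̄p = 1.9250%,  r̄m = 2.1250%
Cov = Σ(rp − r̄p)(rm − r̄m) / 4 = 6.8644
Var(rm) = Σ(rm − r̄m)² / 4 = 14.4719
β = Cov / Var = 6.8644 / 14.4719 = 0.4743

0.47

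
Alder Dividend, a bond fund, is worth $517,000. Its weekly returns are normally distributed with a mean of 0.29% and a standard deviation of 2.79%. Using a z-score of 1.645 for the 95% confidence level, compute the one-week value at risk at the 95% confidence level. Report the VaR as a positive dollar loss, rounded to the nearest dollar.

$22,229

Return at the 95% tail: μ − z·σ = 0.29% − 1.645 × 2.79% = 0.29 − 4.58955 = -4.29955%
VaR = −(-4.29955%) × $517,000 = 4.29955% × $517,000 = $22,229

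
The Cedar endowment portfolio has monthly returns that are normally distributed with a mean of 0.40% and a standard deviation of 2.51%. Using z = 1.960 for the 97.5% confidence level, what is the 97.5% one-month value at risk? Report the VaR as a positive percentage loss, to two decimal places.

VaR (as % loss) = −(μ − z·σ) = −(0.40% − 1.960 × 2.51%) = −(-4.5196%) = 4.5196%

4.52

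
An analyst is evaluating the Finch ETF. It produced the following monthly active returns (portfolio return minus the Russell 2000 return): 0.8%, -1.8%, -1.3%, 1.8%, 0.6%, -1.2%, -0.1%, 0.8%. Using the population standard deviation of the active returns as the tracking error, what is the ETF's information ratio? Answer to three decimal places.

r̄ = (0.8 − 1.8 − 1.3 + 1.8 + 0.6 − 1.2 − 0.1 + 0.8) / 8 = -0.40 / 8 = -0.0500%
Σ(r − r̄)² = (0.8 − (-0.0500))² + (-1.8 − (-0.0500))² + (-1.3 − (-0.0500))² + … = 11.2400
σ = √[11.2400 / 8] = 1.1853%
IR = r̄ / tracking error = -0.0500 / 1.1853 = -0.0422

-0.042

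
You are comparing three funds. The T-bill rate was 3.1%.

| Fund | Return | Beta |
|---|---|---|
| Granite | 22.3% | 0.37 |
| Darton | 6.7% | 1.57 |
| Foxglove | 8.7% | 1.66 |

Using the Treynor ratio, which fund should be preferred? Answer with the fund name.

Granite

Granite: Treynor = (22.3% − 3.1%) / 0.37 = 51.892
Darton: Treynor = (6.7% − 3.1%) / 1.57 = 2.293
Foxglove: Treynor = (8.7% − 3.1%) / 1.66 = 3.373
Highest: Granite (51.892).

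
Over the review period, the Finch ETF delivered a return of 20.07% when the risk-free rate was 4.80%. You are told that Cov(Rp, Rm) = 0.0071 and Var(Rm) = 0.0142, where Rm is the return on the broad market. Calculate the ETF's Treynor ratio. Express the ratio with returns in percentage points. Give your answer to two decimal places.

30.54

β = Cov / Var = 0.0071 / 0.0142 = 0.5000
Treynor = (Rp − Rf) / β = (20.07% − 4.80%) / 0.5000 = 15.27 / 0.5000 = 30.5400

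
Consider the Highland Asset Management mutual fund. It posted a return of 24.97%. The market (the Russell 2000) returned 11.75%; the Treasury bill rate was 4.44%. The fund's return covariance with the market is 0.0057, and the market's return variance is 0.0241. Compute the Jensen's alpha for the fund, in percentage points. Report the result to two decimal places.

18.80

β = Cov / Var = 0.0057 / 0.0241 = 0.2365
E[R] = Rf + β(Rm − Rf) = 4.44% + 0.2365 × (11.75% − 4.44%) = 6.1688%
α = Rp − E[R] = 24.97% − 6.1688% = 18.8012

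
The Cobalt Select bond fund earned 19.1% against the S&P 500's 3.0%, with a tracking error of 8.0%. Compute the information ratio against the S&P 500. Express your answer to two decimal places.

2.01

IR = (Rp − Rb) / TE = (19.1% − 3.0%) / 8.0% = 16.10% / 8.0% = 2.0125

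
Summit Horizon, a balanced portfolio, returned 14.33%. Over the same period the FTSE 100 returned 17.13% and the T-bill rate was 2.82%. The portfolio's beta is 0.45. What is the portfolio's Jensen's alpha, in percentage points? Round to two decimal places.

5.07

CAPM expected return = Rf + β(Rm − Rf) = 2.82% + 0.45 × (17.13% − 2.82%) = 2.82 + 0.45 × 14.31 = 9.2595%
Jensen's α = Rp − E[R] = 14.33% − 9.2595% = 5.0705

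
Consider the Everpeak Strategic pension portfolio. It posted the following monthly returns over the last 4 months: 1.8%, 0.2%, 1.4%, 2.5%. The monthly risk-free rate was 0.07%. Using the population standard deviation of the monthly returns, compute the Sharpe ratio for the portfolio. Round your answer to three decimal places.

1.683

μ = (1.8 + 0.2 + 1.4 + 2.5) / 4 = 5.90 / 4 = 1.4750%
Population σ = √[Σ(r − μ)² / 4] = √[2.7875 / 4] = √0.6969 = 0.8348%
Sharpe = (μ − rf) / σ = (1.4750 − 0.07) / 0.8348 = 1.4050 / 0.8348 = 1.6830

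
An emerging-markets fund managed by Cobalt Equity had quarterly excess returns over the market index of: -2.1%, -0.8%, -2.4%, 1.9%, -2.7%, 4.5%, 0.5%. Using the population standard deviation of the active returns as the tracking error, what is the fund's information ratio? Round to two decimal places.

r̄ = (-2.1 − 0.8 − 2.4 + 1.9 − 2.7 + 4.5 + 0.5) / 7 = -1.10 / 7 = -0.1571%
Population std dev = √[42.0371 / 7] = 2.4506%
IR = r̄ / tracking error = -0.1571 / 2.4506 = -0.0641

-0.06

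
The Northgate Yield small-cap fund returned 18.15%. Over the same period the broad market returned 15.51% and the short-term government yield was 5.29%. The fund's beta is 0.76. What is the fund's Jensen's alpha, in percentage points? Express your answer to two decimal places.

5.09

CAPM expected return = Rf + β(Rm − Rf) = 5.29% + 0.76 × (15.51% − 5.29%) = 5.29 + 0.76 × 10.22 = 13.0572%
Jensen's α = Rp − E[R] = 18.15% − 13.0572% = 5.0928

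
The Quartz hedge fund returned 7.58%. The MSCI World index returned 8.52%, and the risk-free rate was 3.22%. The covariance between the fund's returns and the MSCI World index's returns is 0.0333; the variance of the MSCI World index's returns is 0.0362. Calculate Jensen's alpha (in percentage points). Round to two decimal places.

-0.52

β = Cov / Var = 0.0333 / 0.0362 = 0.9199
E[R] = Rf + β(Rm − Rf) = 3.22% + 0.9199 × (8.52% − 3.22%) = 8.0955%
α = Rp − E[R] = 7.58% − 8.0955% = -0.5155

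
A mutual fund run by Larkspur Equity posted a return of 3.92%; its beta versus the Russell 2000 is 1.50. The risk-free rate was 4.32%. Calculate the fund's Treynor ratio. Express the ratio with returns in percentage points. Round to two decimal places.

Treynor = (Rp − Rf) / β = (3.92% − 4.32%) / 1.50 = -0.40 / 1.50 = -0.2667

-0.27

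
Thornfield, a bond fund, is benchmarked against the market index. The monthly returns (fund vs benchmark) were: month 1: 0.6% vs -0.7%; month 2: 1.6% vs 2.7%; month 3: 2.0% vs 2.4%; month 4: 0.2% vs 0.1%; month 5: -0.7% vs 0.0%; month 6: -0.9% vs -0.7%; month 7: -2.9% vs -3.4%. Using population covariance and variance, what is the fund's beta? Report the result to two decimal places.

r̄p = -0.0143%,  r̄m = 0.0571%
Cov = Σ(rp − r̄p)(rm − r̄m) / 7 = 2.7451
Var(rm) = Σ(rm − r̄m)² / 7 = 3.6539
β = Cov / Var = 2.7451 / 3.6539 = 0.7513

0.75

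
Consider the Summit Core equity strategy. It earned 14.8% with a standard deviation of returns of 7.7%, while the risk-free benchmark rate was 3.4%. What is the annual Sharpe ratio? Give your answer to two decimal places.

1.48

Sharpe = (Rp − Rf) / σp = (14.8% − 3.4%) / 7.7% = 11.40% / 7.7% = 1.4805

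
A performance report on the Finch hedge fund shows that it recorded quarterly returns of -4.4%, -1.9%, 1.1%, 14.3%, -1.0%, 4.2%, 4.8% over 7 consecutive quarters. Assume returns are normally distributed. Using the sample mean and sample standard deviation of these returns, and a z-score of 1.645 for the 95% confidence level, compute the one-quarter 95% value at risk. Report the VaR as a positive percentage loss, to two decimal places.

7.71

Mean return μ = 17.10 / 7 = 2.4429%
Sample σ = √[Σ(r − μ)² / 6] = √[228.5771 / 6] = √38.0962 = 6.1722%
VaR = −(μ − z·σ) = −(2.4429 − 1.645 × 6.1722) = −(-7.7104) = 7.7104%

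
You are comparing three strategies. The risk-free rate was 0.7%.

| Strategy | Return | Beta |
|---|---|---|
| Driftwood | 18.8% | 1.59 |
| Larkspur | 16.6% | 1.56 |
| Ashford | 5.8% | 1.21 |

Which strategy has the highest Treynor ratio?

Driftwood: Treynor = (18.8% − 0.7%) / 1.59 = 11.384
Larkspur: Treynor = (16.6% − 0.7%) / 1.56 = 10.192
Ashford: Treynor = (5.8% − 0.7%) / 1.21 = 4.215
Highest: Driftwood (11.384).

Driftwood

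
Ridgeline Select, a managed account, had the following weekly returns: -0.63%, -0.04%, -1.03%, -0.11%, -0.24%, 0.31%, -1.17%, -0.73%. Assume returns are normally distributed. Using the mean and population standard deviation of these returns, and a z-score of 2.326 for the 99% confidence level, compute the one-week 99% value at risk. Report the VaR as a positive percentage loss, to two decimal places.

Mean return r̄ = -3.640 / 8 = -0.4550%
Population std dev = √[1.8708 / 8] = 0.4836%
VaR = −(r̄ − z·σ) = −(-0.4550 − 2.326 × 0.4836) = −(-1.5799) = 1.5799%

1.58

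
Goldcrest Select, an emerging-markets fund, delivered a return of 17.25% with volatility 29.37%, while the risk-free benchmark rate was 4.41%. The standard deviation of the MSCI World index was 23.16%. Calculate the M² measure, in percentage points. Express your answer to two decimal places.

Sharpe = (Rp − Rf) / σp = (17.25% − 4.41%) / 29.37% = 0.4372
M² = Rf + Sharpe × σm = 4.41% + 0.4372 × 23.16% = 14.5356%

14.54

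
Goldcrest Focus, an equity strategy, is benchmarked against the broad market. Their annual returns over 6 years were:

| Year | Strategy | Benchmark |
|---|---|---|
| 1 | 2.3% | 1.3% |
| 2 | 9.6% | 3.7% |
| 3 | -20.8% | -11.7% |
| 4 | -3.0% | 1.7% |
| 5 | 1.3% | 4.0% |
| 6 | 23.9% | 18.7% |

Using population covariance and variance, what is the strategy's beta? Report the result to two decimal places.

1.47

r̄p = 2.2167%,  r̄m = 2.9500%
Cov = Σ(rp − r̄p)(rm − r̄m) / 6 = 114.9442
Var(rm) = Σ(rm − r̄m)² / 6 = 78.1058
β = Cov / Var = 114.9442 / 78.1058 = 1.4716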